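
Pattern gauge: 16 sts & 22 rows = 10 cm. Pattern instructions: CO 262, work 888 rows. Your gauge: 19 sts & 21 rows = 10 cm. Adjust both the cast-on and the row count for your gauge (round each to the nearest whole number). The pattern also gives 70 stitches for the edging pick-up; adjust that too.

Cast on 311 stitches; work 848 rows; edging pick-up 83 stitches.

Stitches: 262 × 19/16 = 311.12 → 311.
Rows: 888 × 21/22 = 847.64 → 848.
edging pick-up: 70 × 19/16 = 83.12 → 83.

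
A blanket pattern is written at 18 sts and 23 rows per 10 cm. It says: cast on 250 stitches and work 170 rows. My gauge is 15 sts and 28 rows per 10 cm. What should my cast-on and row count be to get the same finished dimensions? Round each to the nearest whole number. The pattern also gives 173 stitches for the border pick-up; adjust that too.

Cast on 208 stitches; work 207 rows; border pick-up 144 stitches.

Stitches: 250 × 15/18 = 208.33 → 208.
Rows: 170 × 28/23 = 206.96 → 207.
border pick-up: 173 × 15/18 = 144.17 → 144.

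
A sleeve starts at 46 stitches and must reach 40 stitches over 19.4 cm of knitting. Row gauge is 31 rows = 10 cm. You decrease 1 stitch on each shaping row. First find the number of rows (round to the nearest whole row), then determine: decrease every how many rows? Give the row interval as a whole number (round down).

Rows = 19.4 × 3.1 = 60.1 → 60 rows.
Stitches to remove: 6 → 6 shaping rows (at 1 st each).
60 / 6 = 10.00 → every 10 rows.

Decrease every 10th row.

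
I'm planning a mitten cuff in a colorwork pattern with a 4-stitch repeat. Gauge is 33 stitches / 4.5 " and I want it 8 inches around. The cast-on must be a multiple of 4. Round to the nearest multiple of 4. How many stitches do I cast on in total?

33 / 4.5 = 7.333 sts per inch.
8 × 7.333 = 58.67 sts.
Nearest multiple of 4: 60.

60 stitches.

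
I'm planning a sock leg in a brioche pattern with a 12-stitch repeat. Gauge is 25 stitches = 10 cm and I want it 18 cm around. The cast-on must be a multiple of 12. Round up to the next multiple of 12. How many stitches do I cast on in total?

25 / 10 = 2.5 sts per cm.
18 × 2.5 = 45.00 sts.
Next multiple of 12: 48.

Cast on 48 stitches.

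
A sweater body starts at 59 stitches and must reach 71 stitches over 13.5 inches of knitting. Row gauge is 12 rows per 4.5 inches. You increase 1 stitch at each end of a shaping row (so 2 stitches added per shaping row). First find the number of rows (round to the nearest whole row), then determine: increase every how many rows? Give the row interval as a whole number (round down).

Increase every 6th row.

Rows = 13.5 × 2.667 = 36.0 → 36 rows.
Stitches to add: 12 → 6 shaping rows (at 2 st each).
36 / 6 = 6.00 → every 6 rows.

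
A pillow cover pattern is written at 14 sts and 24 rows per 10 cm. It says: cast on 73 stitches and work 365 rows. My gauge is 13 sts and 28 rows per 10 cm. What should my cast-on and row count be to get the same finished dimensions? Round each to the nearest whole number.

Cast on 68 stitches; work 426 rows.

Stitches: 73 × 13/14 = 67.79 → 68.
Rows: 365 × 28/24 = 425.83 → 426.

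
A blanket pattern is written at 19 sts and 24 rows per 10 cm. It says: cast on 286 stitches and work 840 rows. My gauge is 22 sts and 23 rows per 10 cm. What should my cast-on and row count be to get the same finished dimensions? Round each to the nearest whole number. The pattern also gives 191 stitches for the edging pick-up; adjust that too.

Cast on 331 stitches; work 805 rows; edging pick-up 221 stitches.

Stitches: 286 × 22/19 = 331.16 → 331.
Rows: 840 × 23/24 = 805.00 → 805.
edging pick-up: 191 × 22/19 = 221.16 → 221.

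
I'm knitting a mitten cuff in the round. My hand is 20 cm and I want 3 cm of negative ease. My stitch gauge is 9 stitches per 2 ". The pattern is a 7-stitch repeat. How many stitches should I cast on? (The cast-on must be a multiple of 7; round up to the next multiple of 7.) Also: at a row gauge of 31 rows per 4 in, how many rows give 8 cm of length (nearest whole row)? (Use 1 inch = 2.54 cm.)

Finished = 20 − 3 = 17 cm.
17 cm × 1/2.54 = 6.69 inches.
9/2 = 4.5 sts per in; 6.69 × 4.5 = 30.12 sts.
Next multiple of 7 → 35.
8 cm = 3.15 inches; × 7.75 = 24.41 → 24 rows.

Cast on 35 stitches; work 24 rows.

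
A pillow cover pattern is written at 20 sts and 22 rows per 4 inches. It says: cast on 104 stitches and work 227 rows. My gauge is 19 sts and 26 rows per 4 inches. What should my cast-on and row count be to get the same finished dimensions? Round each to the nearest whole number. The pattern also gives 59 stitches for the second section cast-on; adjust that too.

Stitches: 104 × 19/20 = 98.80 → 99.
Rows: 227 × 26/22 = 268.27 → 268.
second section cast-on: 59 × 19/20 = 56.05 → 56.

Cast on 99 stitches; work 268 rows; second section cast-on 56 stitches.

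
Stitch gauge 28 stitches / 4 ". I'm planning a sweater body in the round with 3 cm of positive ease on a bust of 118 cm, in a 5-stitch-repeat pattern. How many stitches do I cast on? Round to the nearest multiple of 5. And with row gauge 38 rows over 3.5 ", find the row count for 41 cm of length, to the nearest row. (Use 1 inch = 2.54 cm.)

Finished = 118 + 3 = 121 cm.
121 cm × 1/2.54 = 47.64 inches.
28/4 = 7 sts per in; 47.64 × 7 = 333.46 sts.
Nearest multiple of 5 → 335.
41 cm = 16.14 inches; × 10.857 = 175.25 → 175 rows.

Cast on 335 stitches; work 175 rows.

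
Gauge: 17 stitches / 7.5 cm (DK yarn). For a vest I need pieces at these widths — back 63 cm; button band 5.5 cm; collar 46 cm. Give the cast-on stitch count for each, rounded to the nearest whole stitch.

Rate = 17/7.5 = 2.267 sts per cm.
back: 63 × 2.267 = 142.80 → 143.
button band: 5.5 × 2.267 = 12.47 → 12.
collar: 46 × 2.267 = 104.27 → 104.

back 143; button band 12; collar 104.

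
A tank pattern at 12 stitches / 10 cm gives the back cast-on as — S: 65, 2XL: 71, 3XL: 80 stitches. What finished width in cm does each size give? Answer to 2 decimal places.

12/10 = 1.2 sts per cm.
S: 65 / 1.2 = 54.167 → 54.17 cm.
2XL: 71 / 1.2 = 59.167 → 59.17 cm.
3XL: 80 / 1.2 = 66.667 → 66.67 cm.

S 54.17 cm; 2XL 59.17 cm; 3XL 66.67 cm.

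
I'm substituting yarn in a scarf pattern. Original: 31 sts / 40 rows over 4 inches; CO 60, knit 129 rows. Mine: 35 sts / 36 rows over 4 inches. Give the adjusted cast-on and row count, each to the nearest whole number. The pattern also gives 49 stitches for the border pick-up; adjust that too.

Cast on 68 stitches; work 116 rows; border pick-up 55 stitches.

Stitches: 60 × 35/31 = 67.74 → 68.
Rows: 129 × 36/40 = 116.10 → 116.
border pick-up: 49 × 35/31 = 55.32 → 55.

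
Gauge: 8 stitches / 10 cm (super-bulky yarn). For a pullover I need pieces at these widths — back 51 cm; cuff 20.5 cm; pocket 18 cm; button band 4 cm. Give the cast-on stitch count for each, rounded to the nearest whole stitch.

Rate = 8/10 = 0.8 sts per cm.
back: 51 × 0.8 = 40.80 → 41.
cuff: 20.5 × 0.8 = 16.40 → 16.
pocket: 18 × 0.8 = 14.40 → 14.
button band: 4 × 0.8 = 3.20 → 3.

back 41; cuff 16; pocket 14; button band 3.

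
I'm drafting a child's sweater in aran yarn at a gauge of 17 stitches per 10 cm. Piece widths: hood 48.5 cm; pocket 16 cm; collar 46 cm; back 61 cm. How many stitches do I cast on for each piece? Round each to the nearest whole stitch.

hood 82; pocket 27; collar 78; back 104.

Rate = 17/10 = 1.7 sts per cm.
hood: 48.5 × 1.7 = 82.45 → 82.
pocket: 16 × 1.7 = 27.20 → 27.
collar: 46 × 1.7 = 78.20 → 78.
back: 61 × 1.7 = 103.70 → 104.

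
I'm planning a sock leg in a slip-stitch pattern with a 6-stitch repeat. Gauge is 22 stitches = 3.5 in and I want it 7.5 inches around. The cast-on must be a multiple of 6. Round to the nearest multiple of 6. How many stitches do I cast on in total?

CO 48 sts.

22 / 3.5 = 6.286 sts per inch.
7.5 × 6.286 = 47.14 sts.
Nearest multiple of 6: 48.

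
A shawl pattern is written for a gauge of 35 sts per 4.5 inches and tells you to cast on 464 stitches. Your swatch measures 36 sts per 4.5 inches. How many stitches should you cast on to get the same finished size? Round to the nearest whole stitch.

477 stitches.

Scale factor = 36 / 35 = 1.029.
464 × 36 / 35 = 477.26 sts.
→ 477 sts.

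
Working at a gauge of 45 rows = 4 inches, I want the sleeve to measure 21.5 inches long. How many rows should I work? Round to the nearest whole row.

Work 242 rows.

45 rows / 4 in = 11.25 rows per inch.
21.5 × 11.25 = 241.88 rows.
Round to nearest → 242.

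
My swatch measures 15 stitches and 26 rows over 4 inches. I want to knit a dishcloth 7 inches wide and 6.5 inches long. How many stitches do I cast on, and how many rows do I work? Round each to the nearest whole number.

Stitch gauge = 15/4 = 3.75 sts/in; 7 × 3.75 = 26.25 → 26 sts.
Row gauge = 26/4 = 6.5 rows/in; 6.5 × 6.5 = 42.25 → 42 rows.

Cast on 26 stitches and work 42 rows.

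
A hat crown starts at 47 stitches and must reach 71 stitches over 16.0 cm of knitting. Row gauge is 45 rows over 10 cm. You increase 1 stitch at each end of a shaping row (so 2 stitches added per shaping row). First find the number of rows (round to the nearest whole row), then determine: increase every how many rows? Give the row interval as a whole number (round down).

Increase every 6th row.

Rows = 16.0 × 4.5 = 72.0 → 72 rows.
Stitches to add: 24 → 12 shaping rows (at 2 st each).
72 / 12 = 6.00 → every 6 rows.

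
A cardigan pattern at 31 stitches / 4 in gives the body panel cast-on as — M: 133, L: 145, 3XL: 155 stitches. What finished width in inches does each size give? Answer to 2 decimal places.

M 17.16 inches; L 18.71 inches; 3XL 20.00 inches.

31/4 = 7.75 sts per in.
M: 133 / 7.75 = 17.161 → 17.16 in.
L: 145 / 7.75 = 18.710 → 18.71 in.
3XL: 155 / 7.75 = 20.000 → 20.00 in.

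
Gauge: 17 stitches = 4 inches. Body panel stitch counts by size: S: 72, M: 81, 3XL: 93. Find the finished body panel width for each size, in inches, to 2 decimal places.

17/4 = 4.25 sts per in.
S: 72 / 4.25 = 16.941 → 16.94 in.
M: 81 / 4.25 = 19.059 → 19.06 in.
3XL: 93 / 4.25 = 21.882 → 21.88 in.

S 16.94 inches; M 19.06 inches; 3XL 21.88 inches.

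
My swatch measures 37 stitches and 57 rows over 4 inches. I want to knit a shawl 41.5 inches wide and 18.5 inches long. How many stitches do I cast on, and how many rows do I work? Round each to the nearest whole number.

Cast on 384 stitches and work 264 rows.

Stitch gauge = 37/4 = 9.25 sts/in; 41.5 × 9.25 = 383.88 → 384 sts.
Row gauge = 57/4 = 14.25 rows/in; 18.5 × 14.25 = 263.62 → 264 rows.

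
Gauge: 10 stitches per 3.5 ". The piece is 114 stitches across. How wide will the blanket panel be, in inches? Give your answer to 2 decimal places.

39.90 inches.

10 stitches / 3.5 inch = 2.857 stitches per inch.
114 / 2.857 = 39.900 inches.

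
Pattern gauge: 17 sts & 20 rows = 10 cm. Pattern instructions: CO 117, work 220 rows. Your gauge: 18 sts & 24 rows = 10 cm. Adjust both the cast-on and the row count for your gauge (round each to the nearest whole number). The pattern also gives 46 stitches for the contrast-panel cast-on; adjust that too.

Stitches: 117 × 18/17 = 123.88 → 124.
Rows: 220 × 24/20 = 264.00 → 264.
contrast-panel cast-on: 46 × 18/17 = 48.71 → 49.

Cast on 124 stitches; work 264 rows; contrast-panel cast-on 49 stitches.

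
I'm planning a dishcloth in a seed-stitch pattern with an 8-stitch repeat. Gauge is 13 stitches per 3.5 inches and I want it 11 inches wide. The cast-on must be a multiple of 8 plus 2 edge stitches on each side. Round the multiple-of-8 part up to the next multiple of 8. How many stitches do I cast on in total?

13 / 3.5 = 3.714 sts per inch.
11 × 3.714 = 40.86 sts.
Less 4 edge sts → 36.86 for the repeat.
Next multiple of 8: 40.
Add back 4 edge sts → 44.

44 stitches.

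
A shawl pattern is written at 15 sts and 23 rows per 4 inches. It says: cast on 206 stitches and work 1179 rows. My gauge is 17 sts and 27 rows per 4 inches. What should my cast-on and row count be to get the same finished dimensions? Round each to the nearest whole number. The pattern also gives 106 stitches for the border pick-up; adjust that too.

Cast on 233 stitches; work 1384 rows; border pick-up 120 stitches.

Stitches: 206 × 17/15 = 233.47 → 233.
Rows: 1179 × 27/23 = 1384.04 → 1384.
border pick-up: 106 × 17/15 = 120.13 → 120.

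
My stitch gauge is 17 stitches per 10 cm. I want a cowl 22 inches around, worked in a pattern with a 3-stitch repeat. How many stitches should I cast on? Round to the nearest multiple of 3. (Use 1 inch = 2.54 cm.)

96 stitches.

22 in = 22 × 2.54 = 55.88 cm.
17 / 10 = 1.7 sts/cm.
55.88 × 1.7 = 95.00 sts.
→ 96.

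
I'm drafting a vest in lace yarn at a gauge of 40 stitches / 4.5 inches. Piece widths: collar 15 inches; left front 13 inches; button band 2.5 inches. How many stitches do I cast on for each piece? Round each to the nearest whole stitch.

collar 133; left front 116; button band 22.

Rate = 40/4.5 = 8.889 sts per in.
collar: 15 × 8.889 = 133.33 → 133.
left front: 13 × 8.889 = 115.56 → 116.
button band: 2.5 × 8.889 = 22.22 → 22.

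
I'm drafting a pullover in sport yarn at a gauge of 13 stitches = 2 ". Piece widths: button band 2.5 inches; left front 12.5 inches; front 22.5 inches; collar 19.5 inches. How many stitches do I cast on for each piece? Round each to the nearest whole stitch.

button band 16; left front 81; front 146; collar 127.

Rate = 13/2 = 6.5 sts per in.
button band: 2.5 × 6.5 = 16.25 → 16.
left front: 12.5 × 6.5 = 81.25 → 81.
front: 22.5 × 6.5 = 146.25 → 146.
collar: 19.5 × 6.5 = 126.75 → 127.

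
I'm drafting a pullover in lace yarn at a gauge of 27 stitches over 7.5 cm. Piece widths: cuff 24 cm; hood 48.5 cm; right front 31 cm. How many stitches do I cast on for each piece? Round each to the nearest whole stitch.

cuff 86; hood 175; right front 112.

Rate = 27/7.5 = 3.6 sts per cm.
cuff: 24 × 3.6 = 86.40 → 86.
hood: 48.5 × 3.6 = 174.60 → 175.
right front: 31 × 3.6 = 111.60 → 112.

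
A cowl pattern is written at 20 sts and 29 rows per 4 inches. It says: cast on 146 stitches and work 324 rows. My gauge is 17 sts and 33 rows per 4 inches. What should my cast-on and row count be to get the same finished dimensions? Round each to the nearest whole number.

Cast on 124 stitches; work 369 rows.

Stitches: 146 × 17/20 = 124.10 → 124.
Rows: 324 × 33/29 = 368.69 → 369.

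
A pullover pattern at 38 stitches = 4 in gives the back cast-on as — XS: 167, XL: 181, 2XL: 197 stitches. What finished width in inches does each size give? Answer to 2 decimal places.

XS 17.58 inches; XL 19.05 inches; 2XL 20.74 inches.

38/4 = 9.5 sts per in.
XS: 167 / 9.5 = 17.579 → 17.58 in.
XL: 181 / 9.5 = 19.053 → 19.05 in.
2XL: 197 / 9.5 = 20.737 → 20.74 in.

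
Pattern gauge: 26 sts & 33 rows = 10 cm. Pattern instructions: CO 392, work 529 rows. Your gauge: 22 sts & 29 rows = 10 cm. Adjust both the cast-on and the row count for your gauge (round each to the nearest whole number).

Stitches: 392 × 22/26 = 331.69 → 332.
Rows: 529 × 29/33 = 464.88 → 465.

Cast on 332 stitches; work 465 rows.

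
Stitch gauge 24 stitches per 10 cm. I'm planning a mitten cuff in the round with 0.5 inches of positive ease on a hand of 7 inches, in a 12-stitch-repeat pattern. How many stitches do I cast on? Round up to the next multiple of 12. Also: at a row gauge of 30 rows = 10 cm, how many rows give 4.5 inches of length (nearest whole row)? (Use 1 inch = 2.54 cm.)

Finished = 7 + 0.5 = 7.5 inches.
7.5 inches × 2.54 = 19.05 cm.
24/10 = 2.4 sts per cm; 19.05 × 2.4 = 45.72 sts.
Next multiple of 12 → 48.
4.5 inches = 11.43 cm; × 3 = 34.29 → 34 rows.

Cast on 48 stitches; work 34 rows.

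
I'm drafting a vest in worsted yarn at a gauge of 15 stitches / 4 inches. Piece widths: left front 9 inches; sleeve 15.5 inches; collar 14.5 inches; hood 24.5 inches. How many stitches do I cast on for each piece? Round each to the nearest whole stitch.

Rate = 15/4 = 3.75 sts per in.
left front: 9 × 3.75 = 33.75 → 34.
sleeve: 15.5 × 3.75 = 58.12 → 58.
collar: 14.5 × 3.75 = 54.38 → 54.
hood: 24.5 × 3.75 = 91.88 → 92.

left front 34; sleeve 58; collar 54; hood 92.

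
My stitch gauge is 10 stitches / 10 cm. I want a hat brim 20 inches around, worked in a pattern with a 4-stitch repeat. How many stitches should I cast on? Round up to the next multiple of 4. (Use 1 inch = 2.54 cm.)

20 in = 20 × 2.54 = 50.80 cm.
10 / 10 = 1 sts/cm.
50.80 × 1 = 50.80 sts.
→ 52.

52 stitches.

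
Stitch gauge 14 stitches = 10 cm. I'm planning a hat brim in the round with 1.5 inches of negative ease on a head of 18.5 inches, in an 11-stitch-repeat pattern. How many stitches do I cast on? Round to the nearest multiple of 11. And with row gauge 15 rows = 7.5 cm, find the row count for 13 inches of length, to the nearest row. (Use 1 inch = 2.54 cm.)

Cast on 55 stitches; work 66 rows.

Finished = 18.5 − 1.5 = 17 inches.
17 inches × 2.54 = 43.18 cm.
14/10 = 1.4 sts per cm; 43.18 × 1.4 = 60.45 sts.
Nearest multiple of 11 → 55.
13 inches = 33.02 cm; × 2 = 66.04 → 66 rows.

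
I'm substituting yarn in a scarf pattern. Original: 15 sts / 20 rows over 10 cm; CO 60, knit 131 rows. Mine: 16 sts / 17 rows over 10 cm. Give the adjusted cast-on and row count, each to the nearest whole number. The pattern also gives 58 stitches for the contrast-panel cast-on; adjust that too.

Cast on 64 stitches; work 111 rows; contrast-panel cast-on 62 stitches.

Stitches: 60 × 16/15 = 64.00 → 64.
Rows: 131 × 17/20 = 111.35 → 111.
contrast-panel cast-on: 58 × 16/15 = 61.87 → 62.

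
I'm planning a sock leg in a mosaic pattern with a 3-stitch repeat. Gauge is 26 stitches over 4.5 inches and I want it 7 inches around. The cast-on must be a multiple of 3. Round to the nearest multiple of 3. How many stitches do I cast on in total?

26 / 4.5 = 5.778 sts per inch.
7 × 5.778 = 40.44 sts.
Nearest multiple of 3: 39.

Cast on 39 stitches.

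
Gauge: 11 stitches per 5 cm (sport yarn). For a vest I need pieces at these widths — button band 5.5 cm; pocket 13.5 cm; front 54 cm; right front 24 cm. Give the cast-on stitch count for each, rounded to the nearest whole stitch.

Rate = 11/5 = 2.2 sts per cm.
button band: 5.5 × 2.2 = 12.10 → 12.
pocket: 13.5 × 2.2 = 29.70 → 30.
front: 54 × 2.2 = 118.80 → 119.
right front: 24 × 2.2 = 52.80 → 53.

button band 12; pocket 30; front 119; right front 53.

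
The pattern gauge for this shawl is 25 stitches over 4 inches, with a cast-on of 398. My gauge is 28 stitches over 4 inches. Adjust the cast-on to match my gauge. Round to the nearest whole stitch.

446 stitches.

Scale factor = 28 / 25 = 1.120.
398 × 28 / 25 = 445.76 sts.
→ 446 sts.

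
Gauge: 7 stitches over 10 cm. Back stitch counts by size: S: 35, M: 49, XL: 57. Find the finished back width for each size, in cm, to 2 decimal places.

S 50.00 cm; M 70.00 cm; XL 81.43 cm.

7/10 = 0.7 sts per cm.
S: 35 / 0.7 = 50.000 → 50.00 cm.
M: 49 / 0.7 = 70.000 → 70.00 cm.
XL: 57 / 0.7 = 81.429 → 81.43 cm.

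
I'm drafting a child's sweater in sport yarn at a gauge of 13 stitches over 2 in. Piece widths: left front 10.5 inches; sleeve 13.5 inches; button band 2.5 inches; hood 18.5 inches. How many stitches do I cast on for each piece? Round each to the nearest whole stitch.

Rate = 13/2 = 6.5 sts per in.
left front: 10.5 × 6.5 = 68.25 → 68.
sleeve: 13.5 × 6.5 = 87.75 → 88.
button band: 2.5 × 6.5 = 16.25 → 16.
hood: 18.5 × 6.5 = 120.25 → 120.

left front 68; sleeve 88; button band 16; hood 120.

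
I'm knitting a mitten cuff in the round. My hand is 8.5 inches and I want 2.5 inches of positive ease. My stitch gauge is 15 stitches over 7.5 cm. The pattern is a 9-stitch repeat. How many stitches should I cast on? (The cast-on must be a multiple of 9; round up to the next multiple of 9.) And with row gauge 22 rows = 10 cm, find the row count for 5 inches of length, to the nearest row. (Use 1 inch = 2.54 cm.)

Finished = 8.5 + 2.5 = 11 inches.
11 inches × 2.54 = 27.94 cm.
15/7.5 = 2 sts per cm; 27.94 × 2 = 55.88 sts.
Next multiple of 9 → 63.
5 inches = 12.70 cm; × 2.2 = 27.94 → 28 rows.

Cast on 63 stitches; work 28 rows.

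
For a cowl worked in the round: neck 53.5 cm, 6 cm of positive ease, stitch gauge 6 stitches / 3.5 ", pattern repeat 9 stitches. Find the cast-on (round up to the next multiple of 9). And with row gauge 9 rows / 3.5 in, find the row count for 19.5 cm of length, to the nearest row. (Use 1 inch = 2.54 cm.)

Cast on 45 stitches; work 20 rows.

Finished = 53.5 + 6 = 59.5 cm.
59.5 cm × 1/2.54 = 23.43 inches.
6/3.5 = 1.714 sts per in; 23.43 × 1.714 = 40.16 sts.
Next multiple of 9 → 45.
19.5 cm = 7.68 inches; × 2.571 = 19.74 → 20 rows.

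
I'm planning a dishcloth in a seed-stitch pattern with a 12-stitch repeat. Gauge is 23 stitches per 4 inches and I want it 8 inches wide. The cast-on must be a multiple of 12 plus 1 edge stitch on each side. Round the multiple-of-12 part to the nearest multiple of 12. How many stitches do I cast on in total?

23 / 4 = 5.75 sts per inch.
8 × 5.75 = 46.00 sts.
Less 2 edge sts → 44.00 for the repeat.
Nearest multiple of 12: 48.
Add back 2 edge sts → 50.

CO 50 sts.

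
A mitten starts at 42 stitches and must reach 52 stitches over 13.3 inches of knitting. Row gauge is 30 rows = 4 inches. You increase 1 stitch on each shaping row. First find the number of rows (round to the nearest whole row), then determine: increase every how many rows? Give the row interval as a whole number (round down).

Increase every 10th row.

Rows = 13.3 × 7.5 = 99.8 → 100 rows.
Stitches to add: 10 → 10 shaping rows (at 1 st each).
100 / 10 = 10.00 → every 10 rows.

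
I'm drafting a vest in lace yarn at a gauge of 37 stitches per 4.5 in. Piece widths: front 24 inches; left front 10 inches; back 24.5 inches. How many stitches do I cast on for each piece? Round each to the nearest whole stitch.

Rate = 37/4.5 = 8.222 sts per in.
front: 24 × 8.222 = 197.33 → 197.
left front: 10 × 8.222 = 82.22 → 82.
back: 24.5 × 8.222 = 201.44 → 201.

front 197; left front 82; back 201.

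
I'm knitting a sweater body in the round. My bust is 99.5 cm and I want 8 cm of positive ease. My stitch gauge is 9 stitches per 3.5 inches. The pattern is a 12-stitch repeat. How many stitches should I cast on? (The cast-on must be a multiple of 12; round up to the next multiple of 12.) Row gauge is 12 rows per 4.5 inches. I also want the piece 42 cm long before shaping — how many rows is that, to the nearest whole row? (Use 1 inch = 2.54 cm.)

Cast on 120 stitches; work 44 rows.

Finished = 99.5 + 8 = 107.5 cm.
107.5 cm × 1/2.54 = 42.32 inches.
9/3.5 = 2.571 sts per in; 42.32 × 2.571 = 108.83 sts.
Next multiple of 12 → 120.
42 cm = 16.54 inches; × 2.667 = 44.09 → 44 rows.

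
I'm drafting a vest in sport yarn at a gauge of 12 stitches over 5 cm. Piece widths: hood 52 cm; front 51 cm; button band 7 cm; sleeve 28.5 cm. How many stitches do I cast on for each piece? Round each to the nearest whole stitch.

Rate = 12/5 = 2.4 sts per cm.
hood: 52 × 2.4 = 124.80 → 125.
front: 51 × 2.4 = 122.40 → 122.
button band: 7 × 2.4 = 16.80 → 17.
sleeve: 28.5 × 2.4 = 68.40 → 68.

hood 125; front 122; button band 17; sleeve 68.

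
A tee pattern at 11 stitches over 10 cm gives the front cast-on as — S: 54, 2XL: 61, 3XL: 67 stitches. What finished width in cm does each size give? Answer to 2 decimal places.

11/10 = 1.1 sts per cm.
S: 54 / 1.1 = 49.091 → 49.09 cm.
2XL: 61 / 1.1 = 55.455 → 55.45 cm.
3XL: 67 / 1.1 = 60.909 → 60.91 cm.

S 49.09 cm; 2XL 55.45 cm; 3XL 60.91 cm.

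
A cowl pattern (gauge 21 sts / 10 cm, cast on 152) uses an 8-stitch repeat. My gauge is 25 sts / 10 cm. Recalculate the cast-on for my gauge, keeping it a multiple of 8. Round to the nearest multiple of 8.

184 stitches.

152 × 25 / 21 = 180.95.
Nearest multiple of 8: 184.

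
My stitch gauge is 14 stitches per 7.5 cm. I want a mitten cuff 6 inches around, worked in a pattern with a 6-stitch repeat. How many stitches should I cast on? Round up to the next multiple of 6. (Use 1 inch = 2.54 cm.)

CO 30 sts.

6 in = 6 × 2.54 = 15.24 cm.
14 / 7.5 = 1.867 sts/cm.
15.24 × 1.867 = 28.45 sts.
→ 30.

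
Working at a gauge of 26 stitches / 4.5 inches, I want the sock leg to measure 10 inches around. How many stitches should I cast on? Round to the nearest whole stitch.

26 stitches / 4.5 in = 5.778 stitches per inch.
10 × 5.778 = 57.78 stitches.
Round to nearest → 58.

Cast on 58 stitches.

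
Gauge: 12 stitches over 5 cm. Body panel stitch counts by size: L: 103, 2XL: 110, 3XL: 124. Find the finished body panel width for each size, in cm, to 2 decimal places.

L 42.92 cm; 2XL 45.83 cm; 3XL 51.67 cm.

12/5 = 2.4 sts per cm.
L: 103 / 2.4 = 42.917 → 42.92 cm.
2XL: 110 / 2.4 = 45.833 → 45.83 cm.
3XL: 124 / 2.4 = 51.667 → 51.67 cm.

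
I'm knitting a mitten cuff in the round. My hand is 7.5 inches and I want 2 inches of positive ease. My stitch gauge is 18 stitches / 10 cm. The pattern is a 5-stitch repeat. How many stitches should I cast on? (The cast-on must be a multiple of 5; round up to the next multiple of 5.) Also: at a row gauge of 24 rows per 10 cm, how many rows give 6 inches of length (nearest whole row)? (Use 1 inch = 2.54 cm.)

Cast on 45 stitches; work 37 rows.

Finished = 7.5 + 2 = 9.5 inches.
9.5 inches × 2.54 = 24.13 cm.
18/10 = 1.8 sts per cm; 24.13 × 1.8 = 43.43 sts.
Next multiple of 5 → 45.
6 inches = 15.24 cm; × 2.4 = 36.58 → 37 rows.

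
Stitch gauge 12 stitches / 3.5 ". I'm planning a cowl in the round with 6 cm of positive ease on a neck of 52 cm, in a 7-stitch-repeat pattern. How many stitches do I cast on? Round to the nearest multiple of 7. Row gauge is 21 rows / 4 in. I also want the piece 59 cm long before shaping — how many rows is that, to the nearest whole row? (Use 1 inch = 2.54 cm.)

Cast on 77 stitches; work 122 rows.

Finished = 52 + 6 = 58 cm.
58 cm × 1/2.54 = 22.83 inches.
12/3.5 = 3.429 sts per in; 22.83 × 3.429 = 78.29 sts.
Nearest multiple of 7 → 77.
59 cm = 23.23 inches; × 5.25 = 121.95 → 122 rows.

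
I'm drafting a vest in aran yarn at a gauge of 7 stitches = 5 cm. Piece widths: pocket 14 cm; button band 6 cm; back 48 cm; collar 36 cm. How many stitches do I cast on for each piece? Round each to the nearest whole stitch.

Rate = 7/5 = 1.4 sts per cm.
pocket: 14 × 1.4 = 19.60 → 20.
button band: 6 × 1.4 = 8.40 → 8.
back: 48 × 1.4 = 67.20 → 67.
collar: 36 × 1.4 = 50.40 → 50.

pocket 20; button band 8; back 67; collar 50.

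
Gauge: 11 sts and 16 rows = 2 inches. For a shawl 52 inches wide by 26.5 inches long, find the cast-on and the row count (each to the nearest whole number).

Cast on 286 stitches and work 212 rows.

Stitch gauge = 11/2 = 5.5 sts/in; 52 × 5.5 = 286.00 → 286 sts.
Row gauge = 16/2 = 8 rows/in; 26.5 × 8 = 212.00 → 212 rows.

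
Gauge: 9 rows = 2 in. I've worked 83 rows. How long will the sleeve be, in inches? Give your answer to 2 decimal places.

9 rows / 2 inch = 4.5 rows per inch.
83 / 4.5 = 18.444 inches.

18.44 inches.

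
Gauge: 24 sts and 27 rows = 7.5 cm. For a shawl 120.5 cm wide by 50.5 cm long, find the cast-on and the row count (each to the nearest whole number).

Cast on 386 stitches and work 182 rows.

Stitch gauge = 24/7.5 = 3.2 sts/cm; 120.5 × 3.2 = 385.60 → 386 sts.
Row gauge = 27/7.5 = 3.6 rows/cm; 50.5 × 3.6 = 181.80 → 182 rows.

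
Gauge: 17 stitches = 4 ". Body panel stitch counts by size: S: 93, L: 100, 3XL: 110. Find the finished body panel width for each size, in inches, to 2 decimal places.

17/4 = 4.25 sts per in.
S: 93 / 4.25 = 21.882 → 21.88 in.
L: 100 / 4.25 = 23.529 → 23.53 in.
3XL: 110 / 4.25 = 25.882 → 25.88 in.

S 21.88 inches; L 23.53 inches; 3XL 25.88 inches.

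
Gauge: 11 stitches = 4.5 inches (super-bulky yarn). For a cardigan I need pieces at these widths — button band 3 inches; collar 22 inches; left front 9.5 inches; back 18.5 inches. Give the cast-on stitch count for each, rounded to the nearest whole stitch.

button band 7; collar 54; left front 23; back 45.

Rate = 11/4.5 = 2.444 sts per in.
button band: 3 × 2.444 = 7.33 → 7.
collar: 22 × 2.444 = 53.78 → 54.
left front: 9.5 × 2.444 = 23.22 → 23.
back: 18.5 × 2.444 = 45.22 → 45.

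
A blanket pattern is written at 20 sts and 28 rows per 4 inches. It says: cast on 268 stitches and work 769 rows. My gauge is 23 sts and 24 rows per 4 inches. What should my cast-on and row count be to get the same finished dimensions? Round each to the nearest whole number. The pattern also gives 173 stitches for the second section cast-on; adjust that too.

Cast on 308 stitches; work 659 rows; second section cast-on 199 stitches.

Stitches: 268 × 23/20 = 308.20 → 308.
Rows: 769 × 24/28 = 659.14 → 659.
second section cast-on: 173 × 23/20 = 198.95 → 199.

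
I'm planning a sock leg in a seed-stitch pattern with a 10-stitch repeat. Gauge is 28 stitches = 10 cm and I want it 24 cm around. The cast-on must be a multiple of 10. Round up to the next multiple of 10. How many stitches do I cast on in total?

28 / 10 = 2.8 sts per cm.
24 × 2.8 = 67.20 sts.
Next multiple of 10: 70.

70 stitches.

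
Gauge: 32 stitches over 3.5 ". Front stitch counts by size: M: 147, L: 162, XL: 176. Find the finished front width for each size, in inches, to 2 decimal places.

M 16.08 inches; L 17.72 inches; XL 19.25 inches.

32/3.5 = 9.143 sts per in.
M: 147 / 9.143 = 16.078 → 16.08 in.
L: 162 / 9.143 = 17.719 → 17.72 in.
XL: 176 / 9.143 = 19.250 → 19.25 in.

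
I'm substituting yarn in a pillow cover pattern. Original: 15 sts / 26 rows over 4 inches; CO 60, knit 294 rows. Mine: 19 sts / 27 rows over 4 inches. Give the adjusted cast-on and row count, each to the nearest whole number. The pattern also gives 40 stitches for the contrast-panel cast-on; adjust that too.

Stitches: 60 × 19/15 = 76.00 → 76.
Rows: 294 × 27/26 = 305.31 → 305.
contrast-panel cast-on: 40 × 19/15 = 50.67 → 51.

Cast on 76 stitches; work 305 rows; contrast-panel cast-on 51 stitches.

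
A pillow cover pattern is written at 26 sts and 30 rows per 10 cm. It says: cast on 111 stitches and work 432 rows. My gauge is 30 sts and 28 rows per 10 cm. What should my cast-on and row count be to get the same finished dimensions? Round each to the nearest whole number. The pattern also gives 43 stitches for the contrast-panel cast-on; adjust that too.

Cast on 128 stitches; work 403 rows; contrast-panel cast-on 50 stitches.

Stitches: 111 × 30/26 = 128.08 → 128.
Rows: 432 × 28/30 = 403.20 → 403.
contrast-panel cast-on: 43 × 30/26 = 49.62 → 50.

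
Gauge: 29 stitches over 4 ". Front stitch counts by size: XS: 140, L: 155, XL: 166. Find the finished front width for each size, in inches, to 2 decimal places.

29/4 = 7.25 sts per in.
XS: 140 / 7.25 = 19.310 → 19.31 in.
L: 155 / 7.25 = 21.379 → 21.38 in.
XL: 166 / 7.25 = 22.897 → 22.90 in.

XS 19.31 inches; L 21.38 inches; XL 22.90 inches.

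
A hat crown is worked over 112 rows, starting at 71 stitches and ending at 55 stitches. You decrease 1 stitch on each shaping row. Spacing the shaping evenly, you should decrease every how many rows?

Decrease every 7th row.

Stitches to remove: |55 − 71| = 16.
Shaping rows needed: 16 / 1 = 16.
112 rows / 16 = every 7 rows.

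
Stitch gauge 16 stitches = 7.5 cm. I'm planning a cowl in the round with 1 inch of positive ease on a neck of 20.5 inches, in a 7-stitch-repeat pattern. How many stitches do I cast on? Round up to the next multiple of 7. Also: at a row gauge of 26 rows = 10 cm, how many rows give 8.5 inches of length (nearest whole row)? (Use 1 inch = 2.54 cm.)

Finished = 20.5 + 1 = 21.5 inches.
21.5 inches × 2.54 = 54.61 cm.
16/7.5 = 2.133 sts per cm; 54.61 × 2.133 = 116.50 sts.
Next multiple of 7 → 119.
8.5 inches = 21.59 cm; × 2.6 = 56.13 → 56 rows.

Cast on 119 stitches; work 56 rows.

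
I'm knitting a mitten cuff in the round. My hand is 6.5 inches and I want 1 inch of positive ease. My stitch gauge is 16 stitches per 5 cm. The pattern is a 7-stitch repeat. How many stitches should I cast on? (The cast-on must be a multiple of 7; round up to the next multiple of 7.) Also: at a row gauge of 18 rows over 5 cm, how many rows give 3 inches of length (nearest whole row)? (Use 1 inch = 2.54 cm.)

Finished = 6.5 + 1 = 7.5 inches.
7.5 inches × 2.54 = 19.05 cm.
16/5 = 3.2 sts per cm; 19.05 × 3.2 = 60.96 sts.
Next multiple of 7 → 63.
3 inches = 7.62 cm; × 3.6 = 27.43 → 27 rows.

Cast on 63 stitches; work 27 rows.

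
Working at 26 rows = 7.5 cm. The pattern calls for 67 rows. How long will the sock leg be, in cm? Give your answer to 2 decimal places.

26 rows / 7.5 cm = 3.467 rows per cm.
67 / 3.467 = 19.327 cm.

19.33 cm.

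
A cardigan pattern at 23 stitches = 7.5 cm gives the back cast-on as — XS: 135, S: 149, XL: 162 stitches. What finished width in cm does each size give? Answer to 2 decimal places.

XS 44.02 cm; S 48.59 cm; XL 52.83 cm.

23/7.5 = 3.067 sts per cm.
XS: 135 / 3.067 = 44.022 → 44.02 cm.
S: 149 / 3.067 = 48.587 → 48.59 cm.
XL: 162 / 3.067 = 52.826 → 52.83 cm.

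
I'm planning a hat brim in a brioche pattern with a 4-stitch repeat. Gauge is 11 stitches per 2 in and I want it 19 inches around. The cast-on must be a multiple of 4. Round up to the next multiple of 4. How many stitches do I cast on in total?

Cast on 108 stitches.

11 / 2 = 5.5 sts per inch.
19 × 5.5 = 104.50 sts.
Next multiple of 4: 108.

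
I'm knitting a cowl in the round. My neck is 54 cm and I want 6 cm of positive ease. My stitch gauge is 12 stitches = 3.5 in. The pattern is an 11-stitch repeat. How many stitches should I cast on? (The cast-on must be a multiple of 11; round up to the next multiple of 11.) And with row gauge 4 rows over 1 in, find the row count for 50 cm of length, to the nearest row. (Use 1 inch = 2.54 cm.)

Cast on 88 stitches; work 79 rows.

Finished = 54 + 6 = 60 cm.
60 cm × 1/2.54 = 23.62 inches.
12/3.5 = 3.429 sts per in; 23.62 × 3.429 = 80.99 sts.
Next multiple of 11 → 88.
50 cm = 19.69 inches; × 4 = 78.74 → 79 rows.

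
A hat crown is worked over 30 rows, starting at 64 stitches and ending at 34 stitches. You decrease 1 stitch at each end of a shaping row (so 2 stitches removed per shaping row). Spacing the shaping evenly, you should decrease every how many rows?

Decrease every 2nd row.

Stitches to remove: |34 − 64| = 30.
Shaping rows needed: 30 / 2 = 15.
30 rows / 15 = every 2 rows.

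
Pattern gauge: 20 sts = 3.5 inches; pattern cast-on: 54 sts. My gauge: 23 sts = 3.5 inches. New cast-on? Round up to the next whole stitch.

Cast on 63 stitches.

Scale factor = 23 / 20 = 1.150.
54 × 23 / 20 = 62.10 sts.
→ 63 sts.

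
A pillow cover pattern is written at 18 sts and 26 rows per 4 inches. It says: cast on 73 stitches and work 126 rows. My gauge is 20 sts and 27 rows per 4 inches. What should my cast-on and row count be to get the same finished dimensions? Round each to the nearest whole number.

Cast on 81 stitches; work 131 rows.

Stitches: 73 × 20/18 = 81.11 → 81.
Rows: 126 × 27/26 = 130.85 → 131.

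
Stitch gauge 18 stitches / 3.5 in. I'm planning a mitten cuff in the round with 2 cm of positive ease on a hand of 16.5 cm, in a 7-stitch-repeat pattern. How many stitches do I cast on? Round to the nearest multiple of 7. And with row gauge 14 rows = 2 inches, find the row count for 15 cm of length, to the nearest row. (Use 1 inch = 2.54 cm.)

Cast on 35 stitches; work 41 rows.

Finished = 16.5 + 2 = 18.5 cm.
18.5 cm × 1/2.54 = 7.28 inches.
18/3.5 = 5.143 sts per in; 7.28 × 5.143 = 37.46 sts.
Nearest multiple of 7 → 35.
15 cm = 5.91 inches; × 7 = 41.34 → 41 rows.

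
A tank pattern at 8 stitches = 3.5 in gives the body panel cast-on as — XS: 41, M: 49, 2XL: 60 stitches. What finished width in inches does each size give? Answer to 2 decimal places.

8/3.5 = 2.286 sts per in.
XS: 41 / 2.286 = 17.938 → 17.94 in.
M: 49 / 2.286 = 21.438 → 21.44 in.
2XL: 60 / 2.286 = 26.250 → 26.25 in.

XS 17.94 inches; M 21.44 inches; 2XL 26.25 inches.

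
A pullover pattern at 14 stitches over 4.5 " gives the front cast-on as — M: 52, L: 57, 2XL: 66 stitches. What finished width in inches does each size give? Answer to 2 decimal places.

M 16.71 inches; L 18.32 inches; 2XL 21.21 inches.

14/4.5 = 3.111 sts per in.
M: 52 / 3.111 = 16.714 → 16.71 in.
L: 57 / 3.111 = 18.321 → 18.32 in.
2XL: 66 / 3.111 = 21.214 → 21.21 in.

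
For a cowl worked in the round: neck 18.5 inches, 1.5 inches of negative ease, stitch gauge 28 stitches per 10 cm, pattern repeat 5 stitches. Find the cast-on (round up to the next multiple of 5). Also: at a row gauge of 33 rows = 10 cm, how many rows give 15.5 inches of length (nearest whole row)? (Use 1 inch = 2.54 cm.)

Finished = 18.5 − 1.5 = 17 inches.
17 inches × 2.54 = 43.18 cm.
28/10 = 2.8 sts per cm; 43.18 × 2.8 = 120.90 sts.
Next multiple of 5 → 125.
15.5 inches = 39.37 cm; × 3.3 = 129.92 → 130 rows.

Cast on 125 stitches; work 130 rows.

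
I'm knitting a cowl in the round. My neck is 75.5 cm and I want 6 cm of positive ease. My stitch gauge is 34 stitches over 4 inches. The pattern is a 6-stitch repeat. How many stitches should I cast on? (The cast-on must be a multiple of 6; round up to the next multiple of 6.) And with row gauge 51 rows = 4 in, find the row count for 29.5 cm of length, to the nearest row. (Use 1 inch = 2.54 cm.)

Cast on 276 stitches; work 148 rows.

Finished = 75.5 + 6 = 81.5 cm.
81.5 cm × 1/2.54 = 32.09 inches.
34/4 = 8.5 sts per in; 32.09 × 8.5 = 272.74 sts.
Next multiple of 6 → 276.
29.5 cm = 11.61 inches; × 12.75 = 148.08 → 148 rows.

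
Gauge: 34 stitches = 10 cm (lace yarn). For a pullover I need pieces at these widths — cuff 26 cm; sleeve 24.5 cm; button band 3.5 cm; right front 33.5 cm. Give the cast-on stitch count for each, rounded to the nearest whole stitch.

Rate = 34/10 = 3.4 sts per cm.
cuff: 26 × 3.4 = 88.40 → 88.
sleeve: 24.5 × 3.4 = 83.30 → 83.
button band: 3.5 × 3.4 = 11.90 → 12.
right front: 33.5 × 3.4 = 113.90 → 114.

cuff 88; sleeve 83; button band 12; right front 114.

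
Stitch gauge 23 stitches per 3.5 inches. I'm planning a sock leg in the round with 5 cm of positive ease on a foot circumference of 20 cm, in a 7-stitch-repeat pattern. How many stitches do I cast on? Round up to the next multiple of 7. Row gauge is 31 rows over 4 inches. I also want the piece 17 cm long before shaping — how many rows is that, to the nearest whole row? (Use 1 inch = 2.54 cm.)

Finished = 20 + 5 = 25 cm.
25 cm × 1/2.54 = 9.84 inches.
23/3.5 = 6.571 sts per in; 9.84 × 6.571 = 64.68 sts.
Next multiple of 7 → 70.
17 cm = 6.69 inches; × 7.75 = 51.87 → 52 rows.

Cast on 70 stitches; work 52 rows.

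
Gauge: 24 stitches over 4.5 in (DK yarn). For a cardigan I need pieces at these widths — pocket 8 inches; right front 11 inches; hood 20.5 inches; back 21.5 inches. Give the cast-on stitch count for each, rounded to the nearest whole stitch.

Rate = 24/4.5 = 5.333 sts per in.
pocket: 8 × 5.333 = 42.67 → 43.
right front: 11 × 5.333 = 58.67 → 59.
hood: 20.5 × 5.333 = 109.33 → 109.
back: 21.5 × 5.333 = 114.67 → 115.

pocket 43; right front 59; hood 109; back 115.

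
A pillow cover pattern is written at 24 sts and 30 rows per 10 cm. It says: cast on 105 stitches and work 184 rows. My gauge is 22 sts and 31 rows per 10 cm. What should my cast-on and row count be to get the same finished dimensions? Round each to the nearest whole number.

Cast on 96 stitches; work 190 rows.

Stitches: 105 × 22/24 = 96.25 → 96.
Rows: 184 × 31/30 = 190.13 → 190.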